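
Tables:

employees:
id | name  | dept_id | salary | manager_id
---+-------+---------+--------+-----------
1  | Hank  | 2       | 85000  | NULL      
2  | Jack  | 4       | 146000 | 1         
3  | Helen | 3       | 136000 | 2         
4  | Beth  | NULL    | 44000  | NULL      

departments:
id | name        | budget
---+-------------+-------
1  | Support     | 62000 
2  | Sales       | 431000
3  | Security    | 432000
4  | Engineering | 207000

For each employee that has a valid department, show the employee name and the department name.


INNER JOIN keeps only employees rows whose dept_id matches an id in departments. Walk through each employee:
  - employee 1 (Hank): dept_id=2 -> matches Sales
  - employee 2 (Jack): dept_id=4 -> matches Engineering
  - employee 3 (Helen): dept_id=3 -> matches Security
  - employee 4 (Beth): dept_id=NULL, no match -> dropped
So 1 of 4 rows is dropped.

SQL:
SELECT a.name, b.name AS department
FROM employees a
INNER JOIN departments b ON a.dept_id = b.id

Result:
name  | department 
------+------------
Hank  | Sales      
Jack  | Engineering
Helen | Security   


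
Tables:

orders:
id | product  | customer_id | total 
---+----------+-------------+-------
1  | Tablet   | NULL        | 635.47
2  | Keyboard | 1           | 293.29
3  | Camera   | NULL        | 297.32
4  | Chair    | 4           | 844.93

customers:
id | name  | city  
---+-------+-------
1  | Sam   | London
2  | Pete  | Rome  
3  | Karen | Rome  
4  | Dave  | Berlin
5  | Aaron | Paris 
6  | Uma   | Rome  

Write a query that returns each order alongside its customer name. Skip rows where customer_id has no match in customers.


INNER JOIN keeps only orders rows whose customer_id matches an id in customers. Walk through each order:
  - order 1 (Tablet): customer_id=NULL, no match -> dropped
  - order 2 (Keyboard): customer_id=1 -> matches Sam
  - order 3 (Camera): customer_id=NULL, no match -> dropped
  - order 4 (Chair): customer_id=4 -> matches Dave
So 2 of 4 rows are dropped.

SQL:
SELECT a.product, b.name AS customer
FROM orders a
INNER JOIN customers b ON a.customer_id = b.id

Result:
product  | customer
---------+---------
Keyboard | Sam     
Chair    | Dave    


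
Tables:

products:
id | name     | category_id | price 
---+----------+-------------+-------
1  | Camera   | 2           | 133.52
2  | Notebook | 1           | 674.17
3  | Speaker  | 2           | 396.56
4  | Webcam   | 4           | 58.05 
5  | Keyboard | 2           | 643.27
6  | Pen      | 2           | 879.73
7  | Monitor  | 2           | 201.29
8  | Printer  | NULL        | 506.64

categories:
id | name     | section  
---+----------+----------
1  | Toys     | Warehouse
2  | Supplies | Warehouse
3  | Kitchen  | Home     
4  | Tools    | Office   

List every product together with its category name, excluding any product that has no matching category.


INNER JOIN keeps only products rows whose category_id matches an id in categories. Walk through each product:
  - product 1 (Camera): category_id=2 -> matches Supplies
  - product 2 (Notebook): category_id=1 -> matches Toys
  - product 3 (Speaker): category_id=2 -> matches Supplies
  - product 4 (Webcam): category_id=4 -> matches Tools
  - product 5 (Keyboard): category_id=2 -> matches Supplies
  - product 6 (Pen): category_id=2 -> matches Supplies
  - product 7 (Monitor): category_id=2 -> matches Supplies
  - product 8 (Printer): category_id=NULL, no match -> dropped
So 1 of 8 rows is dropped.

SQL:
SELECT a.name, b.name AS category
FROM products a
INNER JOIN categories b ON a.category_id = b.id

Result:
name     | category
---------+---------
Camera   | Supplies
Notebook | Toys    
Speaker  | Supplies
Webcam   | Tools   
Keyboard | Supplies
Pen      | Supplies
Monitor  | Supplies


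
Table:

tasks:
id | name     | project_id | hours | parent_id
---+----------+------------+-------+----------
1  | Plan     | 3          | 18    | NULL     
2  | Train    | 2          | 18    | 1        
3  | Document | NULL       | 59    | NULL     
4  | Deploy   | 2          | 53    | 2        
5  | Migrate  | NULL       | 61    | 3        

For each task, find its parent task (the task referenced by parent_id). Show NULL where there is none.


This is a self-join: tasks is joined to a second copy of itself, matching each row's parent_id to another row's id. Use LEFT JOIN so rows with parent_id=NULL are kept.
  - task 1 (Plan): parent_id=NULL -> NULL
  - task 2 (Train): parent_id=1 -> Plan
  - task 3 (Document): parent_id=NULL -> NULL
  - task 4 (Deploy): parent_id=2 -> Train
  - task 5 (Migrate): parent_id=3 -> Document

SQL:
SELECT a.name AS item, b.name AS parent
FROM tasks a
LEFT JOIN tasks b ON a.parent_id = b.id

Result:
item     | parent  
---------+---------
Plan     | NULL    
Train    | Plan    
Document | NULL    
Deploy   | Train   
Migrate  | Document


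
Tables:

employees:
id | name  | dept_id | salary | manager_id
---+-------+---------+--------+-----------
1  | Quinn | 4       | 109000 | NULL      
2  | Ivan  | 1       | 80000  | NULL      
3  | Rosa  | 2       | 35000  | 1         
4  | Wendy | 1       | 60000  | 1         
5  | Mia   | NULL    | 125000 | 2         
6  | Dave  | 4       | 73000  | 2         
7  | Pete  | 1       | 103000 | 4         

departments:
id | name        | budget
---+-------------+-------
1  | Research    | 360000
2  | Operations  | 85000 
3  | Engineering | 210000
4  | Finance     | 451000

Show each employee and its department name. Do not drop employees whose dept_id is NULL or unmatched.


LEFT JOIN keeps every row from employees (the left table); where dept_id has no match in departments, the department columns become NULL. Walk through each employee:
  - employee 1 (Quinn): dept_id=4 -> matches Finance
  - employee 2 (Ivan): dept_id=1 -> matches Research
  - employee 3 (Rosa): dept_id=2 -> matches Operations
  - employee 4 (Wendy): dept_id=1 -> matches Research
  - employee 5 (Mia): dept_id=NULL, no match -> kept with NULL
  - employee 6 (Dave): dept_id=4 -> matches Finance
  - employee 7 (Pete): dept_id=1 -> matches Research
All 7 rows appear; 1 has NULL department.

SQL:
SELECT a.name, b.name AS department
FROM employees a
LEFT JOIN departments b ON a.dept_id = b.id

Result:
name  | department
------+-----------
Quinn | Finance   
Ivan  | Research  
Rosa  | Operations
Wendy | Research  
Mia   | NULL      
Dave  | Finance   
Pete  | Research  


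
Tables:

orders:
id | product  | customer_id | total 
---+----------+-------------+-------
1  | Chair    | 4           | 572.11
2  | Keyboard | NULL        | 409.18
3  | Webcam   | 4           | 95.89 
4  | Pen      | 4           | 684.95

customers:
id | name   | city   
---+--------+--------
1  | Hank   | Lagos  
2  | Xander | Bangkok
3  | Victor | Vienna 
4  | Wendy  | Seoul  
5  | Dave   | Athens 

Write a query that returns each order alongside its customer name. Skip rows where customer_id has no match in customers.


INNER JOIN keeps only orders rows whose customer_id matches an id in customers. Walk through each order:
  - order 1 (Chair): customer_id=4 -> matches Wendy
  - order 2 (Keyboard): customer_id=NULL, no match -> dropped
  - order 3 (Webcam): customer_id=4 -> matches Wendy
  - order 4 (Pen): customer_id=4 -> matches Wendy
So 1 of 4 rows is dropped.

SQL:
SELECT a.product, b.name AS customer
FROM orders a
INNER JOIN customers b ON a.customer_id = b.id

Result:
product | customer
--------+---------
Chair   | Wendy   
Webcam  | Wendy   
Pen     | Wendy   


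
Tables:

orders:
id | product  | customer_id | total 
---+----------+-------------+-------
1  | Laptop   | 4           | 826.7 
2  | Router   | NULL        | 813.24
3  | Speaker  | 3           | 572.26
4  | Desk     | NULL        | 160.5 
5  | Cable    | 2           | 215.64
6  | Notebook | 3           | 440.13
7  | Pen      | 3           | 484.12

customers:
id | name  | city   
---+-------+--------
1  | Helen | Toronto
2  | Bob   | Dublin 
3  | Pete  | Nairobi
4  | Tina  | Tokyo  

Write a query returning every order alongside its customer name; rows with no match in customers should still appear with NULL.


LEFT JOIN keeps every row from orders (the left table); where customer_id has no match in customers, the customer columns become NULL. Walk through each order:
  - order 1 (Laptop): customer_id=4 -> matches Tina
  - order 2 (Router): customer_id=NULL, no match -> kept with NULL
  - order 3 (Speaker): customer_id=3 -> matches Pete
  - order 4 (Desk): customer_id=NULL, no match -> kept with NULL
  - order 5 (Cable): customer_id=2 -> matches Bob
  - order 6 (Notebook): customer_id=3 -> matches Pete
  - order 7 (Pen): customer_id=3 -> matches Pete
All 7 rows appear; 2 have NULL customer.

SQL:
SELECT a.product, b.name AS customer
FROM orders a
LEFT JOIN customers b ON a.customer_id = b.id

Result:
product  | customer
---------+---------
Laptop   | Tina    
Router   | NULL    
Speaker  | Pete    
Desk     | NULL    
Cable    | Bob     
Notebook | Pete    
Pen      | Pete    


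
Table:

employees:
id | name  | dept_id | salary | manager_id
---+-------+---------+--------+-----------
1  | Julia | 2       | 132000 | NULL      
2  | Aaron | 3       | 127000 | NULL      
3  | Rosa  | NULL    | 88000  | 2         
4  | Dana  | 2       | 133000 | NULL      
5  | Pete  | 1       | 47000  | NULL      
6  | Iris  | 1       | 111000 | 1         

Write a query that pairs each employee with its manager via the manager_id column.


This is a self-join: employees is joined to a second copy of itself, matching each row's manager_id to another row's id. Use LEFT JOIN so rows with manager_id=NULL are kept.
  - employee 1 (Julia): manager_id=NULL -> NULL
  - employee 2 (Aaron): manager_id=NULL -> NULL
  - employee 3 (Rosa): manager_id=2 -> Aaron
  - employee 4 (Dana): manager_id=NULL -> NULL
  - employee 5 (Pete): manager_id=NULL -> NULL
  - employee 6 (Iris): manager_id=1 -> Julia

SQL:
SELECT a.name AS item, b.name AS manager
FROM employees a
LEFT JOIN employees b ON a.manager_id = b.id

Result:
item  | manager
------+--------
Julia | NULL   
Aaron | NULL   
Rosa  | Aaron  
Dana  | NULL   
Pete  | NULL   
Iris  | Julia  


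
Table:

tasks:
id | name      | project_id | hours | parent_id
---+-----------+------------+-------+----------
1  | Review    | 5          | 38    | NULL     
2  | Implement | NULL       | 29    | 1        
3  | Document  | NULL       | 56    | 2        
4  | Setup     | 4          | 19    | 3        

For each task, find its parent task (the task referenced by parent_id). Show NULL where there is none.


This is a self-join: tasks is joined to a second copy of itself, matching each row's parent_id to another row's id. Use LEFT JOIN so rows with parent_id=NULL are kept.
  - task 1 (Review): parent_id=NULL -> NULL
  - task 2 (Implement): parent_id=1 -> Review
  - task 3 (Document): parent_id=2 -> Implement
  - task 4 (Setup): parent_id=3 -> Document

SQL:
SELECT a.name AS item, b.name AS parent
FROM tasks a
LEFT JOIN tasks b ON a.parent_id = b.id

Result:
item      | parent   
----------+----------
Review    | NULL     
Implement | Review   
Document  | Implement
Setup     | Document 


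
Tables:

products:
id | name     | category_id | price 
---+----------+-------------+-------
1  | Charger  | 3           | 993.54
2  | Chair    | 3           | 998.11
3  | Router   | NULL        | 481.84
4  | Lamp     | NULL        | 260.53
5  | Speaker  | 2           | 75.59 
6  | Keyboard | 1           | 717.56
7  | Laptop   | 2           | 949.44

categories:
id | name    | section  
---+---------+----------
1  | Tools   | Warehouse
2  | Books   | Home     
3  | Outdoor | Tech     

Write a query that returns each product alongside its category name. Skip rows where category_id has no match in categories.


INNER JOIN keeps only products rows whose category_id matches an id in categories. Walk through each product:
  - product 1 (Charger): category_id=3 -> matches Outdoor
  - product 2 (Chair): category_id=3 -> matches Outdoor
  - product 3 (Router): category_id=NULL, no match -> dropped
  - product 4 (Lamp): category_id=NULL, no match -> dropped
  - product 5 (Speaker): category_id=2 -> matches Books
  - product 6 (Keyboard): category_id=1 -> matches Tools
  - product 7 (Laptop): category_id=2 -> matches Books
So 2 of 7 rows are dropped.

SQL:
SELECT a.name, b.name AS category
FROM products a
INNER JOIN categories b ON a.category_id = b.id

Result:
name     | category
---------+---------
Charger  | Outdoor 
Chair    | Outdoor 
Speaker  | Books   
Keyboard | Tools   
Laptop   | Books   


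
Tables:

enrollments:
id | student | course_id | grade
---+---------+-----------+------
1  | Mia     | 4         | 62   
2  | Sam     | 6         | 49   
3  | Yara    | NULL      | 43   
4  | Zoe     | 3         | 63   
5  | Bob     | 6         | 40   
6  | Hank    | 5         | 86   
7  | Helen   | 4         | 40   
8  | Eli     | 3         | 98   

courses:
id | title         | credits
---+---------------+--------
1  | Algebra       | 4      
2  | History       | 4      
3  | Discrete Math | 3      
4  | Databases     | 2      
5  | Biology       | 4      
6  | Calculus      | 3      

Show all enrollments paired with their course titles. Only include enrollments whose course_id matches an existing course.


INNER JOIN keeps only enrollments rows whose course_id matches an id in courses. Walk through each enrollment:
  - enrollment 1 (Mia): course_id=4 -> matches Databases
  - enrollment 2 (Sam): course_id=6 -> matches Calculus
  - enrollment 3 (Yara): course_id=NULL, no match -> dropped
  - enrollment 4 (Zoe): course_id=3 -> matches Discrete Math
  - enrollment 5 (Bob): course_id=6 -> matches Calculus
  - enrollment 6 (Hank): course_id=5 -> matches Biology
  - enrollment 7 (Helen): course_id=4 -> matches Databases
  - enrollment 8 (Eli): course_id=3 -> matches Discrete Math
So 1 of 8 rows is dropped.

SQL:
SELECT a.student, b.title AS course
FROM enrollments a
INNER JOIN courses b ON a.course_id = b.id

Result:
student | course       
--------+--------------
Mia     | Databases    
Sam     | Calculus     
Zoe     | Discrete Math
Bob     | Calculus     
Hank    | Biology      
Helen   | Databases    
Eli     | Discrete Math


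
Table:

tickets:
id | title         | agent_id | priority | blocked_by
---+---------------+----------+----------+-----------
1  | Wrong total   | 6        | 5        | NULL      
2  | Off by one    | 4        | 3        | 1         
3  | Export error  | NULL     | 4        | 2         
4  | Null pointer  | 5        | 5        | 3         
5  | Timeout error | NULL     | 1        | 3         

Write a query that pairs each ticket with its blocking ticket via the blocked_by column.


This is a self-join: tickets is joined to a second copy of itself, matching each row's blocked_by to another row's id. Use LEFT JOIN so rows with blocked_by=NULL are kept.
  - ticket 1 (Wrong total): blocked_by=NULL -> NULL
  - ticket 2 (Off by one): blocked_by=1 -> Wrong total
  - ticket 3 (Export error): blocked_by=2 -> Off by one
  - ticket 4 (Null pointer): blocked_by=3 -> Export error
  - ticket 5 (Timeout error): blocked_by=3 -> Export error

SQL:
SELECT a.title AS item, b.title AS blocked_by
FROM tickets a
LEFT JOIN tickets b ON a.blocked_by = b.id

Result:
item          | blocked_by  
--------------+-------------
Wrong total   | NULL        
Off by one    | Wrong total 
Export error  | Off by one  
Null pointer  | Export error
Timeout error | Export error


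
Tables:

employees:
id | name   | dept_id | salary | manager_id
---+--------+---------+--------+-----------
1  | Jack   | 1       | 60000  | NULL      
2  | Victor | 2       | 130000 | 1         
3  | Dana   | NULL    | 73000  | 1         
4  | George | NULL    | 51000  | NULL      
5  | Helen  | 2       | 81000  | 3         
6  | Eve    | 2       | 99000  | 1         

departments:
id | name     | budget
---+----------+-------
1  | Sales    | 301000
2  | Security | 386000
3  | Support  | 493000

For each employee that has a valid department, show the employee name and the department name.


INNER JOIN keeps only employees rows whose dept_id matches an id in departments. Walk through each employee:
  - employee 1 (Jack): dept_id=1 -> matches Sales
  - employee 2 (Victor): dept_id=2 -> matches Security
  - employee 3 (Dana): dept_id=NULL, no match -> dropped
  - employee 4 (George): dept_id=NULL, no match -> dropped
  - employee 5 (Helen): dept_id=2 -> matches Security
  - employee 6 (Eve): dept_id=2 -> matches Security
So 2 of 6 rows are dropped.

SQL:
SELECT a.name, b.name AS department
FROM employees a
INNER JOIN departments b ON a.dept_id = b.id

Result:
name   | department
-------+-----------
Jack   | Sales     
Victor | Security  
Helen  | Security  
Eve    | Security  


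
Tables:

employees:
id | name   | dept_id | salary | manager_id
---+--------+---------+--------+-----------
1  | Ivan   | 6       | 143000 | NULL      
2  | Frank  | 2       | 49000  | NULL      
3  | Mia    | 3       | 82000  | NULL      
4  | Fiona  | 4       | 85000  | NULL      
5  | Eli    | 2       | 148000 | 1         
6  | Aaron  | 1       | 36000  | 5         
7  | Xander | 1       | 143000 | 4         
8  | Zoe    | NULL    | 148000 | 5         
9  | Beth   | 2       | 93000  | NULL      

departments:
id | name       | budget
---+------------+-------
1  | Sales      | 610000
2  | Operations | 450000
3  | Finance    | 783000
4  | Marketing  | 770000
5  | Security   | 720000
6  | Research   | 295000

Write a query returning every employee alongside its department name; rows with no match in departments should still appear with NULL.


LEFT JOIN keeps every row from employees (the left table); where dept_id has no match in departments, the department columns become NULL. Walk through each employee:
  - employee 1 (Ivan): dept_id=6 -> matches Research
  - employee 2 (Frank): dept_id=2 -> matches Operations
  - employee 3 (Mia): dept_id=3 -> matches Finance
  - employee 4 (Fiona): dept_id=4 -> matches Marketing
  - employee 5 (Eli): dept_id=2 -> matches Operations
  - employee 6 (Aaron): dept_id=1 -> matches Sales
  - employee 7 (Xander): dept_id=1 -> matches Sales
  - employee 8 (Zoe): dept_id=NULL, no match -> kept with NULL
  - employee 9 (Beth): dept_id=2 -> matches Operations
All 9 rows appear; 1 has NULL department.

SQL:
SELECT a.name, b.name AS department
FROM employees a
LEFT JOIN departments b ON a.dept_id = b.id

Result:
name   | department
-------+-----------
Ivan   | Research  
Frank  | Operations
Mia    | Finance   
Fiona  | Marketing 
Eli    | Operations
Aaron  | Sales     
Xander | Sales     
Zoe    | NULL      
Beth   | Operations


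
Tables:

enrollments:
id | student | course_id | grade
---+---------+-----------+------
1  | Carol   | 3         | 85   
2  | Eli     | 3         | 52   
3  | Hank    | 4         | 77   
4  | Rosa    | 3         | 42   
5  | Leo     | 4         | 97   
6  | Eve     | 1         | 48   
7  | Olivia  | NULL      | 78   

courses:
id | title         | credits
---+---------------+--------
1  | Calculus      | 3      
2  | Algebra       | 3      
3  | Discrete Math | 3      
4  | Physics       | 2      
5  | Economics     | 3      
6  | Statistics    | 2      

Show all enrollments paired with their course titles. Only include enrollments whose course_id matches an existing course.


INNER JOIN keeps only enrollments rows whose course_id matches an id in courses. Walk through each enrollment:
  - enrollment 1 (Carol): course_id=3 -> matches Discrete Math
  - enrollment 2 (Eli): course_id=3 -> matches Discrete Math
  - enrollment 3 (Hank): course_id=4 -> matches Physics
  - enrollment 4 (Rosa): course_id=3 -> matches Discrete Math
  - enrollment 5 (Leo): course_id=4 -> matches Physics
  - enrollment 6 (Eve): course_id=1 -> matches Calculus
  - enrollment 7 (Olivia): course_id=NULL, no match -> dropped
So 1 of 7 rows is dropped.

SQL:
SELECT a.student, b.title AS course
FROM enrollments a
INNER JOIN courses b ON a.course_id = b.id

Result:
student | course       
--------+--------------
Carol   | Discrete Math
Eli     | Discrete Math
Hank    | Physics      
Rosa    | Discrete Math
Leo     | Physics      
Eve     | Calculus     


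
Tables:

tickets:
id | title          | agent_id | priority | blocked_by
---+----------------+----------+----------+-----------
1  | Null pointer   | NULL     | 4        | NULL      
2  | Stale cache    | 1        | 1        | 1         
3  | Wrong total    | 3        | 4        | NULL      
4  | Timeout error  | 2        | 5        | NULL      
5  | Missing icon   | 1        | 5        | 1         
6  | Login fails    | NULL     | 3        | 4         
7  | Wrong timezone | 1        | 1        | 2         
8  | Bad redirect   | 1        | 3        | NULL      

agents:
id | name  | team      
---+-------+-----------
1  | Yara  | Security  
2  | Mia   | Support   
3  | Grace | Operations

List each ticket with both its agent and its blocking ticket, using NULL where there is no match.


Two LEFT JOINs from the same base table tickets: one to agents via agent_id, one to tickets itself via blocked_by. Both are LEFT so every ticket is preserved.
Match against agents:
  - ticket 1 (Null pointer): agent_id=NULL, no match -> kept with NULL
  - ticket 2 (Stale cache): agent_id=1 -> matches Yara
  - ticket 3 (Wrong total): agent_id=3 -> matches Grace
  - ticket 4 (Timeout error): agent_id=2 -> matches Mia
  - ticket 5 (Missing icon): agent_id=1 -> matches Yara
  - ticket 6 (Login fails): agent_id=NULL, no match -> kept with NULL
  - ticket 7 (Wrong timezone): agent_id=1 -> matches Yara
  - ticket 8 (Bad redirect): agent_id=1 -> matches Yara
Match against tickets (self):
  - ticket 1 (Null pointer): blocked_by=NULL -> NULL
  - ticket 2 (Stale cache): blocked_by=1 -> Null pointer
  - ticket 3 (Wrong total): blocked_by=NULL -> NULL
  - ticket 4 (Timeout error): blocked_by=NULL -> NULL
  - ticket 5 (Missing icon): blocked_by=1 -> Null pointer
  - ticket 6 (Login fails): blocked_by=4 -> Timeout error
  - ticket 7 (Wrong timezone): blocked_by=2 -> Stale cache
  - ticket 8 (Bad redirect): blocked_by=NULL -> NULL

SQL:
SELECT a.title, b.name AS agent, c.title AS blocked_by
FROM tickets a
LEFT JOIN agents b ON a.agent_id = b.id
LEFT JOIN tickets c ON a.blocked_by = c.id

Result:
title          | agent | blocked_by   
---------------+-------+--------------
Null pointer   | NULL  | NULL         
Stale cache    | Yara  | Null pointer 
Wrong total    | Grace | NULL         
Timeout error  | Mia   | NULL         
Missing icon   | Yara  | Null pointer 
Login fails    | NULL  | Timeout error
Wrong timezone | Yara  | Stale cache  
Bad redirect   | Yara  | NULL         


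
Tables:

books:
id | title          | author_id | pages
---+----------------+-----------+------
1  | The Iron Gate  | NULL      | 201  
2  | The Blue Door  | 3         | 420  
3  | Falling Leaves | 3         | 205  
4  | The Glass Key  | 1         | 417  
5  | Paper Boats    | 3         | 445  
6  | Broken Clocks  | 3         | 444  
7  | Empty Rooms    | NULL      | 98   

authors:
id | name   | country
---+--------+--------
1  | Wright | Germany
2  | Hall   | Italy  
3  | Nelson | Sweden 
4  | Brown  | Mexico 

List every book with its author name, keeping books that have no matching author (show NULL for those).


LEFT JOIN keeps every row from books (the left table); where author_id has no match in authors, the author columns become NULL. Walk through each book:
  - book 1 (The Iron Gate): author_id=NULL, no match -> kept with NULL
  - book 2 (The Blue Door): author_id=3 -> matches Nelson
  - book 3 (Falling Leaves): author_id=3 -> matches Nelson
  - book 4 (The Glass Key): author_id=1 -> matches Wright
  - book 5 (Paper Boats): author_id=3 -> matches Nelson
  - book 6 (Broken Clocks): author_id=3 -> matches Nelson
  - book 7 (Empty Rooms): author_id=NULL, no match -> kept with NULL
All 7 rows appear; 2 have NULL author.

SQL:
SELECT a.title, b.name AS author
FROM books a
LEFT JOIN authors b ON a.author_id = b.id

Result:
title          | author
---------------+-------
The Iron Gate  | NULL  
The Blue Door  | Nelson
Falling Leaves | Nelson
The Glass Key  | Wright
Paper Boats    | Nelson
Broken Clocks  | Nelson
Empty Rooms    | NULL  


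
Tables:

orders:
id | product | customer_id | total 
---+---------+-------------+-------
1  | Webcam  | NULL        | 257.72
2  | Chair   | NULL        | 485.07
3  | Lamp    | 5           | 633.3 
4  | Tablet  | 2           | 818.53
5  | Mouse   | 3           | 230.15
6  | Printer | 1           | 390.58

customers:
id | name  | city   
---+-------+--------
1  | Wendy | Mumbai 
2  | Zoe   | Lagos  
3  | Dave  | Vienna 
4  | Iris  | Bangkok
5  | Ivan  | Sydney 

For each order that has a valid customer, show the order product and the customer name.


INNER JOIN keeps only orders rows whose customer_id matches an id in customers. Walk through each order:
  - order 1 (Webcam): customer_id=NULL, no match -> dropped
  - order 2 (Chair): customer_id=NULL, no match -> dropped
  - order 3 (Lamp): customer_id=5 -> matches Ivan
  - order 4 (Tablet): customer_id=2 -> matches Zoe
  - order 5 (Mouse): customer_id=3 -> matches Dave
  - order 6 (Printer): customer_id=1 -> matches Wendy
So 2 of 6 rows are dropped.

SQL:
SELECT a.product, b.name AS customer
FROM orders a
INNER JOIN customers b ON a.customer_id = b.id

Result:
product | customer
--------+---------
Lamp    | Ivan    
Tablet  | Zoe     
Mouse   | Dave    
Printer | Wendy   


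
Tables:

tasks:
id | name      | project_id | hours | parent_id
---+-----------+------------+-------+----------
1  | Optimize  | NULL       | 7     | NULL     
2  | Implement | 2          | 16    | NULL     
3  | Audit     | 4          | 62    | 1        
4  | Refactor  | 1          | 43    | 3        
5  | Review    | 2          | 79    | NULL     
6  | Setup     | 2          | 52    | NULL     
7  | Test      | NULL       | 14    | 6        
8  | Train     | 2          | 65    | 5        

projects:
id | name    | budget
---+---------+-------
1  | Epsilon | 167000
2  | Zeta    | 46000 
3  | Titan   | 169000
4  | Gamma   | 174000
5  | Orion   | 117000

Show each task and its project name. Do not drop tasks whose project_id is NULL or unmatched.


LEFT JOIN keeps every row from tasks (the left table); where project_id has no match in projects, the project columns become NULL. Walk through each task:
  - task 1 (Optimize): project_id=NULL, no match -> kept with NULL
  - task 2 (Implement): project_id=2 -> matches Zeta
  - task 3 (Audit): project_id=4 -> matches Gamma
  - task 4 (Refactor): project_id=1 -> matches Epsilon
  - task 5 (Review): project_id=2 -> matches Zeta
  - task 6 (Setup): project_id=2 -> matches Zeta
  - task 7 (Test): project_id=NULL, no match -> kept with NULL
  - task 8 (Train): project_id=2 -> matches Zeta
All 8 rows appear; 2 have NULL project.

SQL:
SELECT a.name, b.name AS project
FROM tasks a
LEFT JOIN projects b ON a.project_id = b.id

Result:
name      | project
----------+--------
Optimize  | NULL   
Implement | Zeta   
Audit     | Gamma  
Refactor  | Epsilon
Review    | Zeta   
Setup     | Zeta   
Test      | NULL   
Train     | Zeta   


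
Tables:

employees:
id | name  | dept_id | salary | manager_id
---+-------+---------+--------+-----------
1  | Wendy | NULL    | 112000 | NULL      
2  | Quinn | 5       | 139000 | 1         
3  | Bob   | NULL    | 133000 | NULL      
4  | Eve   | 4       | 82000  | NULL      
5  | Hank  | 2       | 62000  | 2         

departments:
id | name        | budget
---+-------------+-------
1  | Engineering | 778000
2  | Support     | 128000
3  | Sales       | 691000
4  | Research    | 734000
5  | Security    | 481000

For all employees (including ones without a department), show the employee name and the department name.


LEFT JOIN keeps every row from employees (the left table); where dept_id has no match in departments, the department columns become NULL. Walk through each employee:
  - employee 1 (Wendy): dept_id=NULL, no match -> kept with NULL
  - employee 2 (Quinn): dept_id=5 -> matches Security
  - employee 3 (Bob): dept_id=NULL, no match -> kept with NULL
  - employee 4 (Eve): dept_id=4 -> matches Research
  - employee 5 (Hank): dept_id=2 -> matches Support
All 5 rows appear; 2 have NULL department.

SQL:
SELECT a.name, b.name AS department
FROM employees a
LEFT JOIN departments b ON a.dept_id = b.id

Result:
name  | department
------+-----------
Wendy | NULL      
Quinn | Security  
Bob   | NULL      
Eve   | Research  
Hank  | Support   


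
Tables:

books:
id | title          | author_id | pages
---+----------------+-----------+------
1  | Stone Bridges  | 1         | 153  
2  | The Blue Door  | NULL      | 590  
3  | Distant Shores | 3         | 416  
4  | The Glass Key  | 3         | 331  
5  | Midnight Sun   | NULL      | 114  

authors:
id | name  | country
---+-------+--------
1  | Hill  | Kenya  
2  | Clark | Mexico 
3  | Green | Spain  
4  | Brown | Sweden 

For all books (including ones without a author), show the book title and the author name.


LEFT JOIN keeps every row from books (the left table); where author_id has no match in authors, the author columns become NULL. Walk through each book:
  - book 1 (Stone Bridges): author_id=1 -> matches Hill
  - book 2 (The Blue Door): author_id=NULL, no match -> kept with NULL
  - book 3 (Distant Shores): author_id=3 -> matches Green
  - book 4 (The Glass Key): author_id=3 -> matches Green
  - book 5 (Midnight Sun): author_id=NULL, no match -> kept with NULL
All 5 rows appear; 2 have NULL author.

SQL:
SELECT a.title, b.name AS author
FROM books a
LEFT JOIN authors b ON a.author_id = b.id

Result:
title          | author
---------------+-------
Stone Bridges  | Hill  
The Blue Door  | NULL  
Distant Shores | Green 
The Glass Key  | Green 
Midnight Sun   | NULL  


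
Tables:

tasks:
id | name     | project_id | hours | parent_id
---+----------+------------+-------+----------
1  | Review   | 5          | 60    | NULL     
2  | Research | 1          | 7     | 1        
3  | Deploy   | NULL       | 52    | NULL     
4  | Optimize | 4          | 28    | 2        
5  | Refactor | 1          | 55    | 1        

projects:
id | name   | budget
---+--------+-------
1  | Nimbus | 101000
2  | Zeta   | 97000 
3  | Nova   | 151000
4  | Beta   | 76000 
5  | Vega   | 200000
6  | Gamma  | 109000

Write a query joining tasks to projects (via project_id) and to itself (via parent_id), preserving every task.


Two LEFT JOINs from the same base table tasks: one to projects via project_id, one to tasks itself via parent_id. Both are LEFT so every task is preserved.
Match against projects:
  - task 1 (Review): project_id=5 -> matches Vega
  - task 2 (Research): project_id=1 -> matches Nimbus
  - task 3 (Deploy): project_id=NULL, no match -> kept with NULL
  - task 4 (Optimize): project_id=4 -> matches Beta
  - task 5 (Refactor): project_id=1 -> matches Nimbus
Match against tasks (self):
  - task 1 (Review): parent_id=NULL -> NULL
  - task 2 (Research): parent_id=1 -> Review
  - task 3 (Deploy): parent_id=NULL -> NULL
  - task 4 (Optimize): parent_id=2 -> Research
  - task 5 (Refactor): parent_id=1 -> Review

SQL:
SELECT a.name, b.name AS project, c.name AS parent
FROM tasks a
LEFT JOIN projects b ON a.project_id = b.id
LEFT JOIN tasks c ON a.parent_id = c.id

Result:
name     | project | parent  
---------+---------+---------
Review   | Vega    | NULL    
Research | Nimbus  | Review  
Deploy   | NULL    | NULL    
Optimize | Beta    | Research
Refactor | Nimbus  | Review  


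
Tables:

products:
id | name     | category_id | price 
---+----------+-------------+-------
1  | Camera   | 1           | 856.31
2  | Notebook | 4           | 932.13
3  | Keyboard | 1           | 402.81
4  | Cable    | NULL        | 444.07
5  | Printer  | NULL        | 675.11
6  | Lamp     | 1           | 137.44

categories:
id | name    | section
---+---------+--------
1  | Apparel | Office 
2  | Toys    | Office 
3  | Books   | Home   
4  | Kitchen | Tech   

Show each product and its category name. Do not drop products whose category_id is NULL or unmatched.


LEFT JOIN keeps every row from products (the left table); where category_id has no match in categories, the category columns become NULL. Walk through each product:
  - product 1 (Camera): category_id=1 -> matches Apparel
  - product 2 (Notebook): category_id=4 -> matches Kitchen
  - product 3 (Keyboard): category_id=1 -> matches Apparel
  - product 4 (Cable): category_id=NULL, no match -> kept with NULL
  - product 5 (Printer): category_id=NULL, no match -> kept with NULL
  - product 6 (Lamp): category_id=1 -> matches Apparel
All 6 rows appear; 2 have NULL category.

SQL:
SELECT a.name, b.name AS category
FROM products a
LEFT JOIN categories b ON a.category_id = b.id

Result:
name     | category
---------+---------
Camera   | Apparel 
Notebook | Kitchen 
Keyboard | Apparel 
Cable    | NULL    
Printer  | NULL    
Lamp     | Apparel 


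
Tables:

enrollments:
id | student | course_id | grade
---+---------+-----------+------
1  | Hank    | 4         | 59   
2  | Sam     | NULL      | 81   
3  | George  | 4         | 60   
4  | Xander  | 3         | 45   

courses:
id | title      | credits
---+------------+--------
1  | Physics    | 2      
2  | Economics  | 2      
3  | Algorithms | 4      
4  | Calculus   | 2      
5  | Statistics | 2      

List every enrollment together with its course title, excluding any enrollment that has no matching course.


INNER JOIN keeps only enrollments rows whose course_id matches an id in courses. Walk through each enrollment:
  - enrollment 1 (Hank): course_id=4 -> matches Calculus
  - enrollment 2 (Sam): course_id=NULL, no match -> dropped
  - enrollment 3 (George): course_id=4 -> matches Calculus
  - enrollment 4 (Xander): course_id=3 -> matches Algorithms
So 1 of 4 rows is dropped.

SQL:
SELECT a.student, b.title AS course
FROM enrollments a
INNER JOIN courses b ON a.course_id = b.id

Result:
student | course    
--------+-----------
Hank    | Calculus  
George  | Calculus  
Xander  | Algorithms


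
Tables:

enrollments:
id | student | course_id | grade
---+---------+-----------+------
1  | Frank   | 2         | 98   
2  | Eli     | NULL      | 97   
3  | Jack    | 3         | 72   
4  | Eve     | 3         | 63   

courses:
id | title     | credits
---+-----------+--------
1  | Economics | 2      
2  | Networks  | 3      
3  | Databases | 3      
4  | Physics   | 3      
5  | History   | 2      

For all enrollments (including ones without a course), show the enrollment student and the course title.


LEFT JOIN keeps every row from enrollments (the left table); where course_id has no match in courses, the course columns become NULL. Walk through each enrollment:
  - enrollment 1 (Frank): course_id=2 -> matches Networks
  - enrollment 2 (Eli): course_id=NULL, no match -> kept with NULL
  - enrollment 3 (Jack): course_id=3 -> matches Databases
  - enrollment 4 (Eve): course_id=3 -> matches Databases
All 4 rows appear; 1 has NULL course.

SQL:
SELECT a.student, b.title AS course
FROM enrollments a
LEFT JOIN courses b ON a.course_id = b.id

Result:
student | course   
--------+----------
Frank   | Networks 
Eli     | NULL     
Jack    | Databases
Eve     | Databases


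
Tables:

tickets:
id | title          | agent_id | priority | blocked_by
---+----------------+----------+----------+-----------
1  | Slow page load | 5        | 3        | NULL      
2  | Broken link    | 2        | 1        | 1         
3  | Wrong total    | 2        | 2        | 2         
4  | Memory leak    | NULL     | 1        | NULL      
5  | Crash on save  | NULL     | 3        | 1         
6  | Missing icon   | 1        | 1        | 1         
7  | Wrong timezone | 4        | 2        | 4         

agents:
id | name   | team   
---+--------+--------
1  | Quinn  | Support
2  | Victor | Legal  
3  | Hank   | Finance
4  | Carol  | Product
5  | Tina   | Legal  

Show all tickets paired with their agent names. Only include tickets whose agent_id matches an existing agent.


INNER JOIN keeps only tickets rows whose agent_id matches an id in agents. Walk through each ticket:
  - ticket 1 (Slow page load): agent_id=5 -> matches Tina
  - ticket 2 (Broken link): agent_id=2 -> matches Victor
  - ticket 3 (Wrong total): agent_id=2 -> matches Victor
  - ticket 4 (Memory leak): agent_id=NULL, no match -> dropped
  - ticket 5 (Crash on save): agent_id=NULL, no match -> dropped
  - ticket 6 (Missing icon): agent_id=1 -> matches Quinn
  - ticket 7 (Wrong timezone): agent_id=4 -> matches Carol
So 2 of 7 rows are dropped.

SQL:
SELECT a.title, b.name AS agent
FROM tickets a
INNER JOIN agents b ON a.agent_id = b.id

Result:
title          | agent 
---------------+-------
Slow page load | Tina  
Broken link    | Victor
Wrong total    | Victor
Missing icon   | Quinn 
Wrong timezone | Carol 


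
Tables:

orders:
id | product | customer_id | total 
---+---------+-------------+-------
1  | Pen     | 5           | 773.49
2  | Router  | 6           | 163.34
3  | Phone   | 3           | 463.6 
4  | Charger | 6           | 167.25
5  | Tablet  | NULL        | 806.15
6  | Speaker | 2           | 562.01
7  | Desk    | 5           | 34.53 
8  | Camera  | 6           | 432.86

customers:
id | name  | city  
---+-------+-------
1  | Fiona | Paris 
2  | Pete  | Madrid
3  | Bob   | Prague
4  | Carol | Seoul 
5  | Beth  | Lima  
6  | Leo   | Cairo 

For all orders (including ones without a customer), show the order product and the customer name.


LEFT JOIN keeps every row from orders (the left table); where customer_id has no match in customers, the customer columns become NULL. Walk through each order:
  - order 1 (Pen): customer_id=5 -> matches Beth
  - order 2 (Router): customer_id=6 -> matches Leo
  - order 3 (Phone): customer_id=3 -> matches Bob
  - order 4 (Charger): customer_id=6 -> matches Leo
  - order 5 (Tablet): customer_id=NULL, no match -> kept with NULL
  - order 6 (Speaker): customer_id=2 -> matches Pete
  - order 7 (Desk): customer_id=5 -> matches Beth
  - order 8 (Camera): customer_id=6 -> matches Leo
All 8 rows appear; 1 has NULL customer.

SQL:
SELECT a.product, b.name AS customer
FROM orders a
LEFT JOIN customers b ON a.customer_id = b.id

Result:
product | customer
--------+---------
Pen     | Beth    
Router  | Leo     
Phone   | Bob     
Charger | Leo     
Tablet  | NULL    
Speaker | Pete    
Desk    | Beth    
Camera  | Leo     


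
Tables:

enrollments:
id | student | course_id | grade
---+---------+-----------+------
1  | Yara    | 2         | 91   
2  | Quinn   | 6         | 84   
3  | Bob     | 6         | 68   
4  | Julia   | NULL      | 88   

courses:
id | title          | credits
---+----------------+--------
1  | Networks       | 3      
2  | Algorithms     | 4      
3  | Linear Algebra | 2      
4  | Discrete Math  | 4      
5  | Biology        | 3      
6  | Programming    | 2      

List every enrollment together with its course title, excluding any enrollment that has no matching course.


INNER JOIN keeps only enrollments rows whose course_id matches an id in courses. Walk through each enrollment:
  - enrollment 1 (Yara): course_id=2 -> matches Algorithms
  - enrollment 2 (Quinn): course_id=6 -> matches Programming
  - enrollment 3 (Bob): course_id=6 -> matches Programming
  - enrollment 4 (Julia): course_id=NULL, no match -> dropped
So 1 of 4 rows is dropped.

SQL:
SELECT a.student, b.title AS course
FROM enrollments a
INNER JOIN courses b ON a.course_id = b.id

Result:
student | course     
--------+------------
Yara    | Algorithms 
Quinn   | Programming
Bob     | Programming


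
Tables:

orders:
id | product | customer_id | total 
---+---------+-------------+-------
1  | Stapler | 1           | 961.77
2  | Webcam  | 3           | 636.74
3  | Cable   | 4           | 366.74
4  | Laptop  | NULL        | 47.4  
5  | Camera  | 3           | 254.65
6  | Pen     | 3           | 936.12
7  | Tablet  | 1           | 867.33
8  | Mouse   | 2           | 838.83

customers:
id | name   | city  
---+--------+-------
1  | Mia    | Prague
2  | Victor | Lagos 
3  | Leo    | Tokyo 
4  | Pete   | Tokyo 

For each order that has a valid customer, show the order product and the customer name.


INNER JOIN keeps only orders rows whose customer_id matches an id in customers. Walk through each order:
  - order 1 (Stapler): customer_id=1 -> matches Mia
  - order 2 (Webcam): customer_id=3 -> matches Leo
  - order 3 (Cable): customer_id=4 -> matches Pete
  - order 4 (Laptop): customer_id=NULL, no match -> dropped
  - order 5 (Camera): customer_id=3 -> matches Leo
  - order 6 (Pen): customer_id=3 -> matches Leo
  - order 7 (Tablet): customer_id=1 -> matches Mia
  - order 8 (Mouse): customer_id=2 -> matches Victor
So 1 of 8 rows is dropped.

SQL:
SELECT a.product, b.name AS customer
FROM orders a
INNER JOIN customers b ON a.customer_id = b.id

Result:
product | customer
--------+---------
Stapler | Mia     
Webcam  | Leo     
Cable   | Pete    
Camera  | Leo     
Pen     | Leo     
Tablet  | Mia     
Mouse   | Victor  
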